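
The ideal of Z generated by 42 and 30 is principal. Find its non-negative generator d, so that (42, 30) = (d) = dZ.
(42, 30) = (6); d = 6

In the PID Z, (a, b) is generated by gcd(a, b). Compute gcd(42, 30) with the extended Euclidean algorithm, tracking rows (r, s, t) with s·42 + t·30 = r:
  row A: (42, 1, 0)   [1·42 + 0·30 = 42]
  row B: (30, 0, 1)   [0·42 + 1·30 = 30]
  42 = 1·30 + 12   → row C = row A − 1·row B = (12, 1, −1)   [check: 1·42 − 1·30 = 12]
  30 = 2·12 + 6   → row D = row B − 2·row C = (6, −2, 3)   [check: −2·42 + 3·30 = 6]
  12 = 2·6 + 0   → remainder 0, stop. gcd = 6 (last nonzero row D).
So gcd(42, 30) = 6, with Bézout identity −2·42 + 3·30 = 6. Containment (⊇): the Bézout identity exhibits 6 as an element of (42, 30), giving (6) ⊆ (42, 30). Containment (⊆): since 6 | 42 and 6 | 30 (42 = 6·7, 30 = 6·5), every Z-linear combination of 42 and 30 is divisible by 6, so (42, 30) ⊆ (6). Therefore (42, 30) = (6), d = 6.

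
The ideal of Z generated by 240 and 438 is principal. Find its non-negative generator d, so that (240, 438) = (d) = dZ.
(240, 438) = (6); d = 6

In the PID Z, (a, b) is generated by gcd(a, b). Compute gcd(438, 240) with the extended Euclidean algorithm, tracking rows (r, s, t) with s·438 + t·240 = r:
  row A: (438, 1, 0)   [1·438 + 0·240 = 438]
  row B: (240, 0, 1)   [0·438 + 1·240 = 240]
  438 = 1·240 + 198   → row C = row A − 1·row B = (198, 1, −1)   [check: 1·438 − 1·240 = 198]
  240 = 1·198 + 42   → row D = row B − 1·row C = (42, −1, 2)   [check: −1·438 + 2·240 = 42]
  198 = 4·42 + 30   → row E = row C − 4·row D = (30, 5, −9)   [check: 5·438 − 9·240 = 30]
  42 = 1·30 + 12   → row F = row D − 1·row E = (12, −6, 11)   [check: −6·438 + 11·240 = 12]
  30 = 2·12 + 6   → row G = row E − 2·row F = (6, 17, −31)   [check: 17·438 − 31·240 = 6]
  12 = 2·6 + 0   → remainder 0, stop. gcd = 6 (last nonzero row G).
So gcd(240, 438) = 6, with Bézout identity 17·438 − 31·240 = 6. Containment (⊇): the Bézout identity exhibits 6 as an element of (240, 438), giving (6) ⊆ (240, 438). Containment (⊆): since 6 | 240 and 6 | 438 (240 = 6·40, 438 = 6·73), every Z-linear combination of 240 and 438 is divisible by 6, so (240, 438) ⊆ (6). Therefore (240, 438) = (6), d = 6.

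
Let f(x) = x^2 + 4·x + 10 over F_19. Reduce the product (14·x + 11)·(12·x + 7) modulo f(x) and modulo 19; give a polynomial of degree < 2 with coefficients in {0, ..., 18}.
Multiply as integer polynomials: a · b = 168·x^2 + 230·x + 77. Reducing coefficients mod 19: a · b ≡ 16·x^2 + 2·x + 1. Now divide by f(x) = x^2 + 4·x + 10 in F_19[x], eliminating the leading term at each step:
  leading term 16·x^2: subtract (16)·f(x) = 16·x^2 + 7·x + 8, leaving 14·x + 12 (coefficients mod 19)
The degree is now < 2, so this is the remainder. Hence a · b ≡ 14·x + 12 in F_19[x]/(f).

Final answer: a · b ≡ 14·x + 12 (mod f(x))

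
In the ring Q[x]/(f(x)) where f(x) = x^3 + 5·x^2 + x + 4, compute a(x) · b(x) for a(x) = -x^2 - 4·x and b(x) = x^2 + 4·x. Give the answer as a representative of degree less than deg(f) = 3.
a · b ≡ 7·x + 12 (mod f(x))

First multiply in Q[x] without reducing: a · b = -x^4 - 8·x^3 - 16·x^2. Now divide by f(x) = x^3 + 5·x^2 + x + 4, eliminating the leading term at each step:
  leading term -x^4: subtract (-x)·f(x) = -x^4 - 5·x^3 - x^2 - 4·x, leaving -3·x^3 - 15·x^2 + 4·x
  leading term -3·x^3: subtract (-3)·f(x) = -3·x^3 - 15·x^2 - 3·x - 12, leaving 7·x + 12
The degree is now < 3, so this is the remainder. Hence a · b ≡ 7·x + 12 in Q[x]/(f).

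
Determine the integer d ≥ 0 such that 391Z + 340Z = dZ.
(391, 340) = (17); d = 17

In the PID Z, (a, b) is generated by gcd(a, b). Compute gcd(391, 340) with the extended Euclidean algorithm, tracking rows (r, s, t) with s·391 + t·340 = r:
  row A: (391, 1, 0)   [1·391 + 0·340 = 391]
  row B: (340, 0, 1)   [0·391 + 1·340 = 340]
  391 = 1·340 + 51   → row C = row A − 1·row B = (51, 1, −1)   [check: 1·391 − 1·340 = 51]
  340 = 6·51 + 34   → row D = row B − 6·row C = (34, −6, 7)   [check: −6·391 + 7·340 = 34]
  51 = 1·34 + 17   → row E = row C − 1·row D = (17, 7, −8)   [check: 7·391 − 8·340 = 17]
  34 = 2·17 + 0   → remainder 0, stop. gcd = 17 (last nonzero row E).
So gcd(391, 340) = 17, with Bézout identity 7·391 − 8·340 = 17. Containment (⊇): the Bézout identity exhibits 17 as an element of (391, 340), giving (17) ⊆ (391, 340). Containment (⊆): since 17 | 391 and 17 | 340 (391 = 17·23, 340 = 17·20), every Z-linear combination of 391 and 340 is divisible by 17, so (391, 340) ⊆ (17). Therefore (391, 340) = (17), d = 17.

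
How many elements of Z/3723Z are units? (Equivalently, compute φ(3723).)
An element a ∈ Z/3723Z is a unit iff gcd(a, 3723) = 1, so the number of units is φ(3723). φ is multiplicative, with φ(p^e) = p^e − p^(e−1). Factorise 3723 = 3 · 17 · 73. Then
  φ(3723) = (3 − 1) · (17 − 1) · (73 − 1) = 2 · 16 · 72 = 2304.

Final answer: Z/3723Z has φ(3723) = 2304 units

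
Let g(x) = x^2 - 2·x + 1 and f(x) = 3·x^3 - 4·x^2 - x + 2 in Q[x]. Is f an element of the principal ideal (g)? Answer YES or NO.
In Q[x] the ideal (g) consists of all multiples of g, so f ∈ (g) iff g | f, i.e. iff the remainder of f on division by g is 0. Divide f by g (g is monic, so eliminate the leading term of the running remainder at each step):
  leading term 3·x^3: subtract (3·x)·g(x) = 3·x^3 - 6·x^2 + 3·x, leaving 2·x^2 - 4·x + 2
  leading term 2·x^2: subtract (2)·g(x) = 2·x^2 - 4·x + 2, leaving 0
The remainder is 0, so f(x) = g(x) · h(x) with h(x) = 3·x + 2. Hence g | f, i.e. f ∈ (g).

Final answer: YES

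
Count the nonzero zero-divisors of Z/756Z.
Z/756Z has 539 nonzero zero-divisors

In Z/756Z each nonzero element is either a unit (gcd with 756 is 1) or a zero-divisor (gcd > 1). The number of units is φ(756): factorise 756 = 2^2 · 3^3 · 7, so φ(756) = (2^2 − 2^1) · (3^3 − 3^2) · (7 − 1) = 2 · 18 · 6 = 216. The nonzero elements number 756 − 1 = 755. Hence the nonzero zero-divisors number 755 − 216 = 539.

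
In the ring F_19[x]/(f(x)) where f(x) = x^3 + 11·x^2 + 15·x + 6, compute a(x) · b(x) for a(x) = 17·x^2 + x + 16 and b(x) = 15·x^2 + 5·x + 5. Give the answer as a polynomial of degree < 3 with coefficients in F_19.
Multiply as integer polynomials: a · b = 255·x^4 + 100·x^3 + 330·x^2 + 85·x + 80. Reducing coefficients mod 19: a · b ≡ 8·x^4 + 5·x^3 + 7·x^2 + 9·x + 4. Now divide by f(x) = x^3 + 11·x^2 + 15·x + 6 in F_19[x], eliminating the leading term at each step:
  leading term 8·x^4: subtract (8·x)·f(x) = 8·x^4 + 12·x^3 + 6·x^2 + 10·x, leaving 12·x^3 + x^2 + 18·x + 4 (coefficients mod 19)
  leading term 12·x^3: subtract (12)·f(x) = 12·x^3 + 18·x^2 + 9·x + 15, leaving 2·x^2 + 9·x + 8 (coefficients mod 19)
The degree is now < 3, so this is the remainder. Hence a · b ≡ 2·x^2 + 9·x + 8 in F_19[x]/(f).

Final answer: a · b ≡ 2·x^2 + 9·x + 8 (mod f(x))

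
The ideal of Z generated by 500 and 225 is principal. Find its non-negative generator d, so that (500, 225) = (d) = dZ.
In the PID Z, (a, b) is generated by gcd(a, b). Compute gcd(500, 225) with the extended Euclidean algorithm, tracking rows (r, s, t) with s·500 + t·225 = r:
  row A: (500, 1, 0)   [1·500 + 0·225 = 500]
  row B: (225, 0, 1)   [0·500 + 1·225 = 225]
  500 = 2·225 + 50   → row C = row A − 2·row B = (50, 1, −2)   [check: 1·500 − 2·225 = 50]
  225 = 4·50 + 25   → row D = row B − 4·row C = (25, −4, 9)   [check: −4·500 + 9·225 = 25]
  50 = 2·25 + 0   → remainder 0, stop. gcd = 25 (last nonzero row D).
So gcd(500, 225) = 25, with Bézout identity −4·500 + 9·225 = 25. Containment (⊇): the Bézout identity exhibits 25 as an element of (500, 225), giving (25) ⊆ (500, 225). Containment (⊆): since 25 | 500 and 25 | 225 (500 = 25·20, 225 = 25·9), every Z-linear combination of 500 and 225 is divisible by 25, so (500, 225) ⊆ (25). Therefore (500, 225) = (25), d = 25.

Final answer: (500, 225) = (25); d = 25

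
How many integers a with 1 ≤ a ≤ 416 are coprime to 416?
192

The number of a ∈ {1, ..., 416} with gcd(a, 416) = 1 is by definition Euler's totient φ(416). φ is multiplicative, with φ(p^e) = p^e − p^(e−1). Factorise 416 = 2^5 · 13. Then
  φ(416) = (2^5 − 2^4) · (13 − 1) = 16 · 12 = 192.
So there are 192 such integers.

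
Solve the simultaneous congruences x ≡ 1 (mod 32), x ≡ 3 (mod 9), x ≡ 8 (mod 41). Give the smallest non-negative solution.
x ≡ 705 (mod 11808); the representative in [0, 11808) is 705

The moduli 32, 9, 41 are pairwise coprime, so by the CRT there is a unique solution mod 32·9·41 = 11808.
Solve by successive substitution. Start with x ≡ 1 (mod 32).
  Combine with x ≡ 3 (mod 9): write x = 1 + 32·t and require 1 + 32·t ≡ 3 (mod 9), i.e. 32·t ≡ 3 − 1 ≡ 2 (mod 9). Since 32^(−1) ≡ 2 (mod 9) (32 ≡ 5 (mod 9)), t ≡ 2·2 ≡ 4 (mod 9). So x ≡ 1 + 32·4 = 129 (mod 288).
  Combine with x ≡ 8 (mod 41): write x = 129 + 288·t and require 129 + 288·t ≡ 8 (mod 41), i.e. 288·t ≡ 8 − 129 ≡ 2 (mod 41). Since 288^(−1) ≡ 1 (mod 41) (288 ≡ 1 (mod 41)), t ≡ 1·2 ≡ 2 (mod 41). So x ≡ 129 + 288·2 = 705 (mod 11808).
Unique solution in [0, 11808): x = 705.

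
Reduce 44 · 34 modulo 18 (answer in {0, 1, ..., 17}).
2

Reduce the factors first: 44 ≡ 8, 34 ≡ 16 (mod 18), so 44 · 34 ≡ 8 · 16 (mod 18). 8 · 16 = 128. Dividing by 18: 128 = 7·18 + 2. So (44 · 34) mod 18 = 2.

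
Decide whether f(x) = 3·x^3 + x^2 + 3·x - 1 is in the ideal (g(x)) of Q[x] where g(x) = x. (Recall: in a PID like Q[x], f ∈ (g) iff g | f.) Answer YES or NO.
In Q[x] the ideal (g) consists of all multiples of g, so f ∈ (g) iff g | f, i.e. iff the remainder of f on division by g is 0. Divide f by g (g is monic, so eliminate the leading term of the running remainder at each step):
  leading term 3·x^3: subtract (3·x^2)·g(x) = 3·x^3, leaving x^2 + 3·x - 1
  leading term x^2: subtract (x)·g(x) = x^2, leaving 3·x - 1
  leading term 3·x: subtract (3)·g(x) = 3·x, leaving -1
The remainder r(x) = -1 ≠ 0 (and deg r < deg g), so g ∤ f, i.e. f ∉ (g).

Final answer: NO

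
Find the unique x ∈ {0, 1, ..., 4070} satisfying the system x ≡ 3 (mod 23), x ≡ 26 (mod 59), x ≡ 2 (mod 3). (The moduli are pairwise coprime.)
x ≡ 26 (mod 4071); the representative in [0, 4071) is 26

The moduli 23, 59, 3 are pairwise coprime, so by the CRT there is a unique solution mod 23·59·3 = 4071.
Solve by successive substitution. Start with x ≡ 3 (mod 23).
  Combine with x ≡ 26 (mod 59): write x = 3 + 23·t and require 3 + 23·t ≡ 26 (mod 59), i.e. 23·t ≡ 26 − 3 ≡ 23 (mod 59). Since 23^(−1) ≡ 18 (mod 59), t ≡ 18·23 ≡ 1 (mod 59). So x ≡ 3 + 23·1 = 26 (mod 1357).
  Combine with x ≡ 2 (mod 3): write x = 26 + 1357·t and require 26 + 1357·t ≡ 2 (mod 3), i.e. 1357·t ≡ 2 − 26 ≡ 0 (mod 3). Since 1357^(−1) ≡ 1 (mod 3) (1357 ≡ 1 (mod 3)), t ≡ 1·0 ≡ 0 (mod 3). So x ≡ 26 + 1357·0 = 26 (mod 4071).
Unique solution in [0, 4071): x = 26.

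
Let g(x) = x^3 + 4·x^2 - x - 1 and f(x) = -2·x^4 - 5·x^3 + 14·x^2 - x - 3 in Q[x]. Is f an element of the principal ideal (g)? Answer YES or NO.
YES

In Q[x] the ideal (g) consists of all multiples of g, so f ∈ (g) iff g | f, i.e. iff the remainder of f on division by g is 0. Divide f by g (g is monic, so eliminate the leading term of the running remainder at each step):
  leading term -2·x^4: subtract (-2·x)·g(x) = -2·x^4 - 8·x^3 + 2·x^2 + 2·x, leaving 3·x^3 + 12·x^2 - 3·x - 3
  leading term 3·x^3: subtract (3)·g(x) = 3·x^3 + 12·x^2 - 3·x - 3, leaving 0
The remainder is 0, so f(x) = g(x) · h(x) with h(x) = 3 - 2·x. Hence g | f, i.e. f ∈ (g).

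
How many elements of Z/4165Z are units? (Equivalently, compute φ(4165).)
An element a ∈ Z/4165Z is a unit iff gcd(a, 4165) = 1, so the number of units is φ(4165). φ is multiplicative, with φ(p^e) = p^e − p^(e−1). Factorise 4165 = 5 · 7^2 · 17. Then
  φ(4165) = (5 − 1) · (7^2 − 7^1) · (17 − 1) = 4 · 42 · 16 = 2688.

Final answer: Z/4165Z has φ(4165) = 2688 units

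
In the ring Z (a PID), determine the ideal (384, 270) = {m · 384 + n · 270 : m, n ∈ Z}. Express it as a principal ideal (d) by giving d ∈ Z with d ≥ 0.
(384, 270) = (6); d = 6

In the PID Z, (a, b) is generated by gcd(a, b). Compute gcd(384, 270) with the extended Euclidean algorithm, tracking rows (r, s, t) with s·384 + t·270 = r:
  row A: (384, 1, 0)   [1·384 + 0·270 = 384]
  row B: (270, 0, 1)   [0·384 + 1·270 = 270]
  384 = 1·270 + 114   → row C = row A − 1·row B = (114, 1, −1)   [check: 1·384 − 1·270 = 114]
  270 = 2·114 + 42   → row D = row B − 2·row C = (42, −2, 3)   [check: −2·384 + 3·270 = 42]
  114 = 2·42 + 30   → row E = row C − 2·row D = (30, 5, −7)   [check: 5·384 − 7·270 = 30]
  42 = 1·30 + 12   → row F = row D − 1·row E = (12, −7, 10)   [check: −7·384 + 10·270 = 12]
  30 = 2·12 + 6   → row G = row E − 2·row F = (6, 19, −27)   [check: 19·384 − 27·270 = 6]
  12 = 2·6 + 0   → remainder 0, stop. gcd = 6 (last nonzero row G).
So gcd(384, 270) = 6, with Bézout identity 19·384 − 27·270 = 6. Containment (⊇): the Bézout identity exhibits 6 as an element of (384, 270), giving (6) ⊆ (384, 270). Containment (⊆): since 6 | 384 and 6 | 270 (384 = 6·64, 270 = 6·45), every Z-linear combination of 384 and 270 is divisible by 6, so (384, 270) ⊆ (6). Therefore (384, 270) = (6), d = 6.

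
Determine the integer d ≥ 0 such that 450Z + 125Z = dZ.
In the PID Z, (a, b) is generated by gcd(a, b). Compute gcd(450, 125) with the extended Euclidean algorithm, tracking rows (r, s, t) with s·450 + t·125 = r:
  row A: (450, 1, 0)   [1·450 + 0·125 = 450]
  row B: (125, 0, 1)   [0·450 + 1·125 = 125]
  450 = 3·125 + 75   → row C = row A − 3·row B = (75, 1, −3)   [check: 1·450 − 3·125 = 75]
  125 = 1·75 + 50   → row D = row B − 1·row C = (50, −1, 4)   [check: −1·450 + 4·125 = 50]
  75 = 1·50 + 25   → row E = row C − 1·row D = (25, 2, −7)   [check: 2·450 − 7·125 = 25]
  50 = 2·25 + 0   → remainder 0, stop. gcd = 25 (last nonzero row E).
So gcd(450, 125) = 25, with Bézout identity 2·450 − 7·125 = 25. Containment (⊇): the Bézout identity exhibits 25 as an element of (450, 125), giving (25) ⊆ (450, 125). Containment (⊆): since 25 | 450 and 25 | 125 (450 = 25·18, 125 = 25·5), every Z-linear combination of 450 and 125 is divisible by 25, so (450, 125) ⊆ (25). Therefore (450, 125) = (25), d = 25.

Final answer: (450, 125) = (25); d = 25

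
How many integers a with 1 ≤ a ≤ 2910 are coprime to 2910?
768

The number of a ∈ {1, ..., 2910} with gcd(a, 2910) = 1 is by definition Euler's totient φ(2910). φ is multiplicative, with φ(p^e) = p^e − p^(e−1). Factorise 2910 = 2 · 3 · 5 · 97. Then
  φ(2910) = (2 − 1) · (3 − 1) · (5 − 1) · (97 − 1) = 1 · 2 · 4 · 96 = 768.
So there are 768 such integers.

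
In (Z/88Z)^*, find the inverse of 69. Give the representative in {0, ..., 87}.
Apply the extended Euclidean algorithm to (88, 69), tracking rows (r, s, t) with s·88 + t·69 = r. Each division r_prev = q·r_cur + r_new produces the new row as (previous row) − q·(current row):
  row A: (88, 1, 0)   [1·88 + 0·69 = 88]
  row B: (69, 0, 1)   [0·88 + 1·69 = 69]
  88 = 1·69 + 19   → row C = row A − 1·row B = (19, 1, −1)   [check: 1·88 − 1·69 = 19]
  69 = 3·19 + 12   → row D = row B − 3·row C = (12, −3, 4)   [check: −3·88 + 4·69 = 12]
  19 = 1·12 + 7   → row E = row C − 1·row D = (7, 4, −5)   [check: 4·88 − 5·69 = 7]
  12 = 1·7 + 5   → row F = row D − 1·row E = (5, −7, 9)   [check: −7·88 + 9·69 = 5]
  7 = 1·5 + 2   → row G = row E − 1·row F = (2, 11, −14)   [check: 11·88 − 14·69 = 2]
  5 = 2·2 + 1   → row H = row F − 2·row G = (1, −29, 37)   [check: −29·88 + 37·69 = 1]
  2 = 2·1 + 0   → remainder 0, stop. gcd = 1 (last nonzero row H).
The gcd is 1, so 69 is invertible mod 88. The last nonzero row gives −29·88 + 37·69 = 1, so t = 37. So 69^(−1) ≡ 37 (mod 88). Verify: 69 · 37 = 2553 ≡ 1 (mod 88). ✓

Final answer: 69^(−1) ≡ 37 (mod 88)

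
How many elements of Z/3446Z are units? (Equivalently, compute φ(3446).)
Z/3446Z has φ(3446) = 1722 units

An element a ∈ Z/3446Z is a unit iff gcd(a, 3446) = 1, so the number of units is φ(3446). φ is multiplicative, with φ(p^e) = p^e − p^(e−1). Factorise 3446 = 2 · 1723. Then
  φ(3446) = (2 − 1) · (1723 − 1) = 1 · 1722 = 1722.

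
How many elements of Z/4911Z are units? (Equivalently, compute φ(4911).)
Z/4911Z has φ(4911) = 3272 units

An element a ∈ Z/4911Z is a unit iff gcd(a, 4911) = 1, so the number of units is φ(4911). φ is multiplicative, with φ(p^e) = p^e − p^(e−1). Factorise 4911 = 3 · 1637. Then
  φ(4911) = (3 − 1) · (1637 − 1) = 2 · 1636 = 3272.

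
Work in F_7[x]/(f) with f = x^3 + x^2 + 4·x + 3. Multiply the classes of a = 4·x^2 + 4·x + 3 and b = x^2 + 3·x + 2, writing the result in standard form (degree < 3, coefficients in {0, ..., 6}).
a · b ≡ 2·x^2 + 6·x + 5 (mod f(x))

Multiply as integer polynomials: a · b = 4·x^4 + 16·x^3 + 23·x^2 + 17·x + 6. Reducing coefficients mod 7: a · b ≡ 4·x^4 + 2·x^3 + 2·x^2 + 3·x + 6. Now divide by f(x) = x^3 + x^2 + 4·x + 3 in F_7[x], eliminating the leading term at each step:
  leading term 4·x^4: subtract (4·x)·f(x) = 4·x^4 + 4·x^3 + 2·x^2 + 5·x, leaving 5·x^3 + 5·x + 6 (coefficients mod 7)
  leading term 5·x^3: subtract (5)·f(x) = 5·x^3 + 5·x^2 + 6·x + 1, leaving 2·x^2 + 6·x + 5 (coefficients mod 7)
The degree is now < 3, so this is the remainder. Hence a · b ≡ 2·x^2 + 6·x + 5 in F_7[x]/(f).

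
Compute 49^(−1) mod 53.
49^(−1) ≡ 13 (mod 53)

Apply the extended Euclidean algorithm to (53, 49), tracking rows (r, s, t) with s·53 + t·49 = r. Each division r_prev = q·r_cur + r_new produces the new row as (previous row) − q·(current row):
  row A: (53, 1, 0)   [1·53 + 0·49 = 53]
  row B: (49, 0, 1)   [0·53 + 1·49 = 49]
  53 = 1·49 + 4   → row C = row A − 1·row B = (4, 1, −1)   [check: 1·53 − 1·49 = 4]
  49 = 12·4 + 1   → row D = row B − 12·row C = (1, −12, 13)   [check: −12·53 + 13·49 = 1]
  4 = 4·1 + 0   → remainder 0, stop. gcd = 1 (last nonzero row D).
The gcd is 1, so 49 is invertible mod 53. The last nonzero row gives −12·53 + 13·49 = 1, so t = 13. So 49^(−1) ≡ 13 (mod 53). Verify: 49 · 13 = 637 ≡ 1 (mod 53). ✓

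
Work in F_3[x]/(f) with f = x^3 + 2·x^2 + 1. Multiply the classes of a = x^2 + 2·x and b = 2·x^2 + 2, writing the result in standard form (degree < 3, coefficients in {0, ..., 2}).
a · b ≡ 2·x^2 + 2·x (mod f(x))

Multiply as integer polynomials: a · b = 2·x^4 + 4·x^3 + 2·x^2 + 4·x. Reducing coefficients mod 3: a · b ≡ 2·x^4 + x^3 + 2·x^2 + x. Now divide by f(x) = x^3 + 2·x^2 + 1 in F_3[x], eliminating the leading term at each step:
  leading term 2·x^4: subtract (2·x)·f(x) = 2·x^4 + x^3 + 2·x, leaving 2·x^2 + 2·x (coefficients mod 3)
The degree is now < 3, so this is the remainder. Hence a · b ≡ 2·x^2 + 2·x in F_3[x]/(f).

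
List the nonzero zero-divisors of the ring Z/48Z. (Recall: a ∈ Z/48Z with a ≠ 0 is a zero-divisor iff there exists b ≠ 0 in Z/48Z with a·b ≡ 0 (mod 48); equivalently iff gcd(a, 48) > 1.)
nonzero zero-divisors of Z/48Z = {2, 3, 4, 6, 8, 9, 10, 12, 14, 15, 16, 18, 20, 21, 22, 24, 26, 27, 28, 30, 32, 33, 34, 36, 38, 39, 40, 42, 44, 45, 46}

An element a ∈ Z/48Z (with a ≠ 0) is a zero-divisor iff gcd(a, 48) > 1 (because a is a unit precisely when gcd(a, n) = 1, and in Z/nZ every nonzero, non-unit element is a zero-divisor). Scan a = 1, ..., 47 and keep those with gcd(a, 48) > 1:
  gcd(2, 48) = 2, gcd(3, 48) = 3, gcd(4, 48) = 4, gcd(6, 48) = 6, gcd(8, 48) = 8, gcd(9, 48) = 3, gcd(10, 48) = 2, gcd(12, 48) = 12, gcd(14, 48) = 2, gcd(15, 48) = 3, gcd(16, 48) = 16, gcd(18, 48) = 6, gcd(20, 48) = 4, gcd(21, 48) = 3, gcd(22, 48) = 2, gcd(24, 48) = 24, gcd(26, 48) = 2, gcd(27, 48) = 3, gcd(28, 48) = 4, gcd(30, 48) = 6, gcd(32, 48) = 16, gcd(33, 48) = 3, gcd(34, 48) = 2, gcd(36, 48) = 12, gcd(38, 48) = 2, gcd(39, 48) = 3, gcd(40, 48) = 8, gcd(42, 48) = 6, gcd(44, 48) = 4, gcd(45, 48) = 3, gcd(46, 48) = 2.
All other a ∈ {1, ..., 47} have gcd(a, 48) = 1 and are units. So the nonzero zero-divisors are exactly the 31 values of a appearing in this scan.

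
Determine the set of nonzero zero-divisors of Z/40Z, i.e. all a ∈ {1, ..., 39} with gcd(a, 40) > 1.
An element a ∈ Z/40Z (with a ≠ 0) is a zero-divisor iff gcd(a, 40) > 1 (because a is a unit precisely when gcd(a, n) = 1, and in Z/nZ every nonzero, non-unit element is a zero-divisor). Scan a = 1, ..., 39 and keep those with gcd(a, 40) > 1:
  gcd(2, 40) = 2, gcd(4, 40) = 4, gcd(5, 40) = 5, gcd(6, 40) = 2, gcd(8, 40) = 8, gcd(10, 40) = 10, gcd(12, 40) = 4, gcd(14, 40) = 2, gcd(15, 40) = 5, gcd(16, 40) = 8, gcd(18, 40) = 2, gcd(20, 40) = 20, gcd(22, 40) = 2, gcd(24, 40) = 8, gcd(25, 40) = 5, gcd(26, 40) = 2, gcd(28, 40) = 4, gcd(30, 40) = 10, gcd(32, 40) = 8, gcd(34, 40) = 2, gcd(35, 40) = 5, gcd(36, 40) = 4, gcd(38, 40) = 2.
All other a ∈ {1, ..., 39} have gcd(a, 40) = 1 and are units. So the nonzero zero-divisors are exactly the 23 values of a appearing in this scan.

Final answer: nonzero zero-divisors of Z/40Z = {2, 4, 5, 6, 8, 10, 12, 14, 15, 16, 18, 20, 22, 24, 25, 26, 28, 30, 32, 34, 35, 36, 38}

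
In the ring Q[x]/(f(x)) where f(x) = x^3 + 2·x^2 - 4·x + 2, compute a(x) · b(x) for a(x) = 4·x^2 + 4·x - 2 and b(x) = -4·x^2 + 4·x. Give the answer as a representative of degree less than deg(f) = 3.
a · b ≡ -104·x^2 + 152·x - 64 (mod f(x))

First multiply in Q[x] without reducing: a · b = -16·x^4 + 24·x^2 - 8·x. Now divide by f(x) = x^3 + 2·x^2 - 4·x + 2, eliminating the leading term at each step:
  leading term -16·x^4: subtract (-16·x)·f(x) = -16·x^4 - 32·x^3 + 64·x^2 - 32·x, leaving 32·x^3 - 40·x^2 + 24·x
  leading term 32·x^3: subtract (32)·f(x) = 32·x^3 + 64·x^2 - 128·x + 64, leaving -104·x^2 + 152·x - 64
The degree is now < 3, so this is the remainder. Hence a · b ≡ -104·x^2 + 152·x - 64 in Q[x]/(f).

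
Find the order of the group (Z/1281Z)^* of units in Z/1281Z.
(Z/1281Z)^* consists of the classes a with gcd(a, 1281) = 1, so its order is φ(1281). φ is multiplicative, with φ(p^e) = p^e − p^(e−1). Factorise 1281 = 3 · 7 · 61. Then
  φ(1281) = (3 − 1) · (7 − 1) · (61 − 1) = 2 · 6 · 60 = 720.
Thus |(Z/1281Z)^*| = 720.

Final answer: |(Z/1281Z)^*| = 720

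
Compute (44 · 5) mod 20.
Reduce the factors first: 44 ≡ 4 (mod 20), so 44 · 5 ≡ 4 · 5 (mod 20). 4 · 5 = 20. Dividing by 20: 20 = 1·20 + 0. So (44 · 5) mod 20 = 0.

Final answer: 0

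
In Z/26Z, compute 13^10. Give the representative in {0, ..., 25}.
Use repeated squaring. Binary(10) = 1010. Walk through the bits of the exponent 10 left-to-right: at each bit after the leading one, square the running value, then multiply by 13 if the bit is 1 (always reducing mod 26):
  bit 1 = 1 (leading): start with 13.
  bit 2 = 0: square 13^2 = 169 ≡ 13 (mod 26).
  bit 3 = 1: square 13^2 = 169 ≡ 13; bit is 1, so multiply 13·13 = 169 ≡ 13 (mod 26).
  bit 4 = 0: square 13^2 = 169 ≡ 13 (mod 26).
Final value: 13^10 ≡ 13 (mod 26).

Final answer: 13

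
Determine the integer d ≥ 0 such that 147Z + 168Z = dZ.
(147, 168) = (21); d = 21

In the PID Z, (a, b) is generated by gcd(a, b). Compute gcd(168, 147) with the extended Euclidean algorithm, tracking rows (r, s, t) with s·168 + t·147 = r:
  row A: (168, 1, 0)   [1·168 + 0·147 = 168]
  row B: (147, 0, 1)   [0·168 + 1·147 = 147]
  168 = 1·147 + 21   → row C = row A − 1·row B = (21, 1, −1)   [check: 1·168 − 1·147 = 21]
  147 = 7·21 + 0   → remainder 0, stop. gcd = 21 (last nonzero row C).
So gcd(147, 168) = 21, with Bézout identity 1·168 − 1·147 = 21. Containment (⊇): the Bézout identity exhibits 21 as an element of (147, 168), giving (21) ⊆ (147, 168). Containment (⊆): since 21 | 147 and 21 | 168 (147 = 21·7, 168 = 21·8), every Z-linear combination of 147 and 168 is divisible by 21, so (147, 168) ⊆ (21). Therefore (147, 168) = (21), d = 21.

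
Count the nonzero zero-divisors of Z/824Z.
In Z/824Z each nonzero element is either a unit (gcd with 824 is 1) or a zero-divisor (gcd > 1). The number of units is φ(824): factorise 824 = 2^3 · 103, so φ(824) = (2^3 − 2^2) · (103 − 1) = 4 · 102 = 408. The nonzero elements number 824 − 1 = 823. Hence the nonzero zero-divisors number 823 − 408 = 415.

Final answer: Z/824Z has 415 nonzero zero-divisors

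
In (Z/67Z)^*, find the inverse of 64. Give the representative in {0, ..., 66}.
64^(−1) ≡ 22 (mod 67)

Apply the extended Euclidean algorithm to (67, 64), tracking rows (r, s, t) with s·67 + t·64 = r. Each division r_prev = q·r_cur + r_new produces the new row as (previous row) − q·(current row):
  row A: (67, 1, 0)   [1·67 + 0·64 = 67]
  row B: (64, 0, 1)   [0·67 + 1·64 = 64]
  67 = 1·64 + 3   → row C = row A − 1·row B = (3, 1, −1)   [check: 1·67 − 1·64 = 3]
  64 = 21·3 + 1   → row D = row B − 21·row C = (1, −21, 22)   [check: −21·67 + 22·64 = 1]
  3 = 3·1 + 0   → remainder 0, stop. gcd = 1 (last nonzero row D).
The gcd is 1, so 64 is invertible mod 67. The last nonzero row gives −21·67 + 22·64 = 1, so t = 22. So 64^(−1) ≡ 22 (mod 67). Verify: 64 · 22 = 1408 ≡ 1 (mod 67). ✓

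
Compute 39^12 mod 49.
15

Use repeated squaring. Binary(12) = 1100. Walk through the bits of the exponent 12 left-to-right: at each bit after the leading one, square the running value, then multiply by 39 if the bit is 1 (always reducing mod 49):
  bit 1 = 1 (leading): start with 39.
  bit 2 = 1: square 39^2 = 1521 ≡ 2; bit is 1, so multiply 2·39 = 78 ≡ 29 (mod 49).
  bit 3 = 0: square 29^2 = 841 ≡ 8 (mod 49).
  bit 4 = 0: square 8^2 = 64 ≡ 15 (mod 49).
Final value: 39^12 ≡ 15 (mod 49).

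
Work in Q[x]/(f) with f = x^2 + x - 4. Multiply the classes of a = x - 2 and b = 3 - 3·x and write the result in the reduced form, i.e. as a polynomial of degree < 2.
a · b ≡ 12·x - 18 (mod f(x))

First multiply in Q[x] without reducing: a · b = -3·x^2 + 9·x - 6. Now divide by f(x) = x^2 + x - 4, eliminating the leading term at each step:
  leading term -3·x^2: subtract (-3)·f(x) = -3·x^2 - 3·x + 12, leaving 12·x - 18
The degree is now < 2, so this is the remainder. Hence a · b ≡ 12·x - 18 in Q[x]/(f).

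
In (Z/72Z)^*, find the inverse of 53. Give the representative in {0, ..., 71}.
Apply the extended Euclidean algorithm to (72, 53), tracking rows (r, s, t) with s·72 + t·53 = r. Each division r_prev = q·r_cur + r_new produces the new row as (previous row) − q·(current row):
  row A: (72, 1, 0)   [1·72 + 0·53 = 72]
  row B: (53, 0, 1)   [0·72 + 1·53 = 53]
  72 = 1·53 + 19   → row C = row A − 1·row B = (19, 1, −1)   [check: 1·72 − 1·53 = 19]
  53 = 2·19 + 15   → row D = row B − 2·row C = (15, −2, 3)   [check: −2·72 + 3·53 = 15]
  19 = 1·15 + 4   → row E = row C − 1·row D = (4, 3, −4)   [check: 3·72 − 4·53 = 4]
  15 = 3·4 + 3   → row F = row D − 3·row E = (3, −11, 15)   [check: −11·72 + 15·53 = 3]
  4 = 1·3 + 1   → row G = row E − 1·row F = (1, 14, −19)   [check: 14·72 − 19·53 = 1]
  3 = 3·1 + 0   → remainder 0, stop. gcd = 1 (last nonzero row G).
The gcd is 1, so 53 is invertible mod 72. The last nonzero row gives 14·72 − 19·53 = 1, so t = −19. So 53^(−1) ≡ −19 ≡ 53 (mod 72). Verify: 53 · 53 = 2809 ≡ 1 (mod 72). ✓

Final answer: 53^(−1) ≡ 53 (mod 72)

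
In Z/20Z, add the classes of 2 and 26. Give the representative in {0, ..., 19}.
8

Reduce the summands first: 26 ≡ 6 (mod 20), so 2 + 26 ≡ 2 + 6 (mod 20). 2 + 6 = 8; 8 = 0·20 + 8, so (2 + 26) mod 20 = 8.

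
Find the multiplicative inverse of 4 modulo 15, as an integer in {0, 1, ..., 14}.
Apply the extended Euclidean algorithm to (15, 4), tracking rows (r, s, t) with s·15 + t·4 = r. Each division r_prev = q·r_cur + r_new produces the new row as (previous row) − q·(current row):
  row A: (15, 1, 0)   [1·15 + 0·4 = 15]
  row B: (4, 0, 1)   [0·15 + 1·4 = 4]
  15 = 3·4 + 3   → row C = row A − 3·row B = (3, 1, −3)   [check: 1·15 − 3·4 = 3]
  4 = 1·3 + 1   → row D = row B − 1·row C = (1, −1, 4)   [check: −1·15 + 4·4 = 1]
  3 = 3·1 + 0   → remainder 0, stop. gcd = 1 (last nonzero row D).
The gcd is 1, so 4 is invertible mod 15. The last nonzero row gives −1·15 + 4·4 = 1, so t = 4. So 4^(−1) ≡ 4 (mod 15). Verify: 4 · 4 = 16 ≡ 1 (mod 15). ✓

Final answer: 4^(−1) ≡ 4 (mod 15)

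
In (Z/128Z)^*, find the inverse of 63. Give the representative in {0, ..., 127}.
63^(−1) ≡ 63 (mod 128)

Apply the extended Euclidean algorithm to (128, 63), tracking rows (r, s, t) with s·128 + t·63 = r. Each division r_prev = q·r_cur + r_new produces the new row as (previous row) − q·(current row):
  row A: (128, 1, 0)   [1·128 + 0·63 = 128]
  row B: (63, 0, 1)   [0·128 + 1·63 = 63]
  128 = 2·63 + 2   → row C = row A − 2·row B = (2, 1, −2)   [check: 1·128 − 2·63 = 2]
  63 = 31·2 + 1   → row D = row B − 31·row C = (1, −31, 63)   [check: −31·128 + 63·63 = 1]
  2 = 2·1 + 0   → remainder 0, stop. gcd = 1 (last nonzero row D).
The gcd is 1, so 63 is invertible mod 128. The last nonzero row gives −31·128 + 63·63 = 1, so t = 63. So 63^(−1) ≡ 63 (mod 128). Verify: 63 · 63 = 3969 ≡ 1 (mod 128). ✓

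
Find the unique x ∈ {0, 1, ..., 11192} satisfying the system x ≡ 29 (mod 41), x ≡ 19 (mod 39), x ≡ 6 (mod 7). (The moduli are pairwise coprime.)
x ≡ 11017 (mod 11193); the representative in [0, 11193) is 11017

The moduli 41, 39, 7 are pairwise coprime, so by the CRT there is a unique solution mod 41·39·7 = 11193.
Solve by successive substitution. Start with x ≡ 29 (mod 41).
  Combine with x ≡ 19 (mod 39): write x = 29 + 41·t and require 29 + 41·t ≡ 19 (mod 39), i.e. 41·t ≡ 19 − 29 ≡ 29 (mod 39). Since 41^(−1) ≡ 20 (mod 39) (41 ≡ 2 (mod 39)), t ≡ 20·29 ≡ 34 (mod 39). So x ≡ 29 + 41·34 = 1423 (mod 1599).
  Combine with x ≡ 6 (mod 7): write x = 1423 + 1599·t and require 1423 + 1599·t ≡ 6 (mod 7), i.e. 1599·t ≡ 6 − 1423 ≡ 4 (mod 7). Since 1599^(−1) ≡ 5 (mod 7) (1599 ≡ 3 (mod 7)), t ≡ 5·4 ≡ 6 (mod 7). So x ≡ 1423 + 1599·6 = 11017 (mod 11193).
Unique solution in [0, 11193): x = 11017.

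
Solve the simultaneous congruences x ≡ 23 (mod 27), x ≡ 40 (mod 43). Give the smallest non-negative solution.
x ≡ 212 (mod 1161); the representative in [0, 1161) is 212

The moduli 27, 43 are pairwise coprime, so by the CRT there is a unique solution mod 27·43 = 1161.
Solve by successive substitution. Start with x ≡ 23 (mod 27).
  Combine with x ≡ 40 (mod 43): write x = 23 + 27·t and require 23 + 27·t ≡ 40 (mod 43), i.e. 27·t ≡ 40 − 23 ≡ 17 (mod 43). Since 27^(−1) ≡ 8 (mod 43), t ≡ 8·17 ≡ 7 (mod 43). So x ≡ 23 + 27·7 = 212 (mod 1161).
Unique solution in [0, 1161): x = 212.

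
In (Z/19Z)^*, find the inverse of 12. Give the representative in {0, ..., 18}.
Apply the extended Euclidean algorithm to (19, 12), tracking rows (r, s, t) with s·19 + t·12 = r. Each division r_prev = q·r_cur + r_new produces the new row as (previous row) − q·(current row):
  row A: (19, 1, 0)   [1·19 + 0·12 = 19]
  row B: (12, 0, 1)   [0·19 + 1·12 = 12]
  19 = 1·12 + 7   → row C = row A − 1·row B = (7, 1, −1)   [check: 1·19 − 1·12 = 7]
  12 = 1·7 + 5   → row D = row B − 1·row C = (5, −1, 2)   [check: −1·19 + 2·12 = 5]
  7 = 1·5 + 2   → row E = row C − 1·row D = (2, 2, −3)   [check: 2·19 − 3·12 = 2]
  5 = 2·2 + 1   → row F = row D − 2·row E = (1, −5, 8)   [check: −5·19 + 8·12 = 1]
  2 = 2·1 + 0   → remainder 0, stop. gcd = 1 (last nonzero row F).
The gcd is 1, so 12 is invertible mod 19. The last nonzero row gives −5·19 + 8·12 = 1, so t = 8. So 12^(−1) ≡ 8 (mod 19). Verify: 12 · 8 = 96 ≡ 1 (mod 19). ✓

Final answer: 12^(−1) ≡ 8 (mod 19)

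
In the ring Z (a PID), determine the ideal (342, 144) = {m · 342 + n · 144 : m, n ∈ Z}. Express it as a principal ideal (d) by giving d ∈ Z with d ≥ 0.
In the PID Z, (a, b) is generated by gcd(a, b). Compute gcd(342, 144) with the extended Euclidean algorithm, tracking rows (r, s, t) with s·342 + t·144 = r:
  row A: (342, 1, 0)   [1·342 + 0·144 = 342]
  row B: (144, 0, 1)   [0·342 + 1·144 = 144]
  342 = 2·144 + 54   → row C = row A − 2·row B = (54, 1, −2)   [check: 1·342 − 2·144 = 54]
  144 = 2·54 + 36   → row D = row B − 2·row C = (36, −2, 5)   [check: −2·342 + 5·144 = 36]
  54 = 1·36 + 18   → row E = row C − 1·row D = (18, 3, −7)   [check: 3·342 − 7·144 = 18]
  36 = 2·18 + 0   → remainder 0, stop. gcd = 18 (last nonzero row E).
So gcd(342, 144) = 18, with Bézout identity 3·342 − 7·144 = 18. Containment (⊇): the Bézout identity exhibits 18 as an element of (342, 144), giving (18) ⊆ (342, 144). Containment (⊆): since 18 | 342 and 18 | 144 (342 = 18·19, 144 = 18·8), every Z-linear combination of 342 and 144 is divisible by 18, so (342, 144) ⊆ (18). Therefore (342, 144) = (18), d = 18.

Final answer: (342, 144) = (18); d = 18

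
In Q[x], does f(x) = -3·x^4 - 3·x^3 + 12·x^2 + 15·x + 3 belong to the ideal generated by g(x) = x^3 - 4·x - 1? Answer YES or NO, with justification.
YES

In Q[x] the ideal (g) consists of all multiples of g, so f ∈ (g) iff g | f, i.e. iff the remainder of f on division by g is 0. Divide f by g (g is monic, so eliminate the leading term of the running remainder at each step):
  leading term -3·x^4: subtract (-3·x)·g(x) = -3·x^4 + 12·x^2 + 3·x, leaving -3·x^3 + 12·x + 3
  leading term -3·x^3: subtract (-3)·g(x) = -3·x^3 + 12·x + 3, leaving 0
The remainder is 0, so f(x) = g(x) · h(x) with h(x) = -3·x - 3. Hence g | f, i.e. f ∈ (g).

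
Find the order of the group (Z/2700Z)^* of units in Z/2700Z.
(Z/2700Z)^* consists of the classes a with gcd(a, 2700) = 1, so its order is φ(2700). φ is multiplicative, with φ(p^e) = p^e − p^(e−1). Factorise 2700 = 2^2 · 3^3 · 5^2. Then
  φ(2700) = (2^2 − 2^1) · (3^3 − 3^2) · (5^2 − 5^1) = 2 · 18 · 20 = 720.
Thus |(Z/2700Z)^*| = 720.

Final answer: |(Z/2700Z)^*| = 720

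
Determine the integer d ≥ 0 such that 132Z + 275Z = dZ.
In the PID Z, (a, b) is generated by gcd(a, b). Compute gcd(275, 132) with the extended Euclidean algorithm, tracking rows (r, s, t) with s·275 + t·132 = r:
  row A: (275, 1, 0)   [1·275 + 0·132 = 275]
  row B: (132, 0, 1)   [0·275 + 1·132 = 132]
  275 = 2·132 + 11   → row C = row A − 2·row B = (11, 1, −2)   [check: 1·275 − 2·132 = 11]
  132 = 12·11 + 0   → remainder 0, stop. gcd = 11 (last nonzero row C).
So gcd(132, 275) = 11, with Bézout identity 1·275 − 2·132 = 11. Containment (⊇): the Bézout identity exhibits 11 as an element of (132, 275), giving (11) ⊆ (132, 275). Containment (⊆): since 11 | 132 and 11 | 275 (132 = 11·12, 275 = 11·25), every Z-linear combination of 132 and 275 is divisible by 11, so (132, 275) ⊆ (11). Therefore (132, 275) = (11), d = 11.

Final answer: (132, 275) = (11); d = 11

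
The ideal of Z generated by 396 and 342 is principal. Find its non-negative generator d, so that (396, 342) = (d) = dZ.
(396, 342) = (18); d = 18

In the PID Z, (a, b) is generated by gcd(a, b). Compute gcd(396, 342) with the extended Euclidean algorithm, tracking rows (r, s, t) with s·396 + t·342 = r:
  row A: (396, 1, 0)   [1·396 + 0·342 = 396]
  row B: (342, 0, 1)   [0·396 + 1·342 = 342]
  396 = 1·342 + 54   → row C = row A − 1·row B = (54, 1, −1)   [check: 1·396 − 1·342 = 54]
  342 = 6·54 + 18   → row D = row B − 6·row C = (18, −6, 7)   [check: −6·396 + 7·342 = 18]
  54 = 3·18 + 0   → remainder 0, stop. gcd = 18 (last nonzero row D).
So gcd(396, 342) = 18, with Bézout identity −6·396 + 7·342 = 18. Containment (⊇): the Bézout identity exhibits 18 as an element of (396, 342), giving (18) ⊆ (396, 342). Containment (⊆): since 18 | 396 and 18 | 342 (396 = 18·22, 342 = 18·19), every Z-linear combination of 396 and 342 is divisible by 18, so (396, 342) ⊆ (18). Therefore (396, 342) = (18), d = 18.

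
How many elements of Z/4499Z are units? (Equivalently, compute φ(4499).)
Z/4499Z has φ(4499) = 4080 units

An element a ∈ Z/4499Z is a unit iff gcd(a, 4499) = 1, so the number of units is φ(4499). φ is multiplicative, with φ(p^e) = p^e − p^(e−1). Factorise 4499 = 11 · 409. Then
  φ(4499) = (11 − 1) · (409 − 1) = 10 · 408 = 4080.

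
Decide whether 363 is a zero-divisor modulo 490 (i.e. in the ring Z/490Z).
gcd(363, 490) = 1, so 363 is a unit in Z/490Z (it has a multiplicative inverse). A unit cannot be a zero-divisor: if 363·b ≡ 0 then multiplying both sides by 363^(−1) gives b ≡ 0. So 363 is not a zero-divisor.

Final answer: NO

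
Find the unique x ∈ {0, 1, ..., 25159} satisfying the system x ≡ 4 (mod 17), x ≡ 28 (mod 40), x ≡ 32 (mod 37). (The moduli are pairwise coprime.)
The moduli 17, 40, 37 are pairwise coprime, so by the CRT there is a unique solution mod 17·40·37 = 25160.
Solve by successive substitution. Start with x ≡ 4 (mod 17).
  Combine with x ≡ 28 (mod 40): write x = 4 + 17·t and require 4 + 17·t ≡ 28 (mod 40), i.e. 17·t ≡ 28 − 4 ≡ 24 (mod 40). Since 17^(−1) ≡ 33 (mod 40), t ≡ 33·24 ≡ 32 (mod 40). So x ≡ 4 + 17·32 = 548 (mod 680).
  Combine with x ≡ 32 (mod 37): write x = 548 + 680·t and require 548 + 680·t ≡ 32 (mod 37), i.e. 680·t ≡ 32 − 548 ≡ 2 (mod 37). Since 680^(−1) ≡ 8 (mod 37) (680 ≡ 14 (mod 37)), t ≡ 8·2 ≡ 16 (mod 37). So x ≡ 548 + 680·16 = 11428 (mod 25160).
Unique solution in [0, 25160): x = 11428.

Final answer: x ≡ 11428 (mod 25160); the representative in [0, 25160) is 11428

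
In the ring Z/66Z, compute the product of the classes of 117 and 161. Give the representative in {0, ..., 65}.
27

Reduce the factors first: 117 ≡ 51, 161 ≡ 29 (mod 66), so 117 · 161 ≡ 51 · 29 (mod 66). 51 · 29 = 1479. Dividing by 66: 1479 = 22·66 + 27. So (117 · 161) mod 66 = 27.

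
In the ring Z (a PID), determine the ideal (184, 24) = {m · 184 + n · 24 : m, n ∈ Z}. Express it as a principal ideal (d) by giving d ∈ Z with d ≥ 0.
In the PID Z, (a, b) is generated by gcd(a, b). Compute gcd(184, 24) with the extended Euclidean algorithm, tracking rows (r, s, t) with s·184 + t·24 = r:
  row A: (184, 1, 0)   [1·184 + 0·24 = 184]
  row B: (24, 0, 1)   [0·184 + 1·24 = 24]
  184 = 7·24 + 16   → row C = row A − 7·row B = (16, 1, −7)   [check: 1·184 − 7·24 = 16]
  24 = 1·16 + 8   → row D = row B − 1·row C = (8, −1, 8)   [check: −1·184 + 8·24 = 8]
  16 = 2·8 + 0   → remainder 0, stop. gcd = 8 (last nonzero row D).
So gcd(184, 24) = 8, with Bézout identity −1·184 + 8·24 = 8. Containment (⊇): the Bézout identity exhibits 8 as an element of (184, 24), giving (8) ⊆ (184, 24). Containment (⊆): since 8 | 184 and 8 | 24 (184 = 8·23, 24 = 8·3), every Z-linear combination of 184 and 24 is divisible by 8, so (184, 24) ⊆ (8). Therefore (184, 24) = (8), d = 8.

Final answer: (184, 24) = (8); d = 8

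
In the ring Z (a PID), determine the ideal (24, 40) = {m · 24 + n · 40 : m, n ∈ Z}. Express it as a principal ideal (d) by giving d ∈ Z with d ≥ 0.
(24, 40) = (8); d = 8

In the PID Z, (a, b) is generated by gcd(a, b). Compute gcd(40, 24) with the extended Euclidean algorithm, tracking rows (r, s, t) with s·40 + t·24 = r:
  row A: (40, 1, 0)   [1·40 + 0·24 = 40]
  row B: (24, 0, 1)   [0·40 + 1·24 = 24]
  40 = 1·24 + 16   → row C = row A − 1·row B = (16, 1, −1)   [check: 1·40 − 1·24 = 16]
  24 = 1·16 + 8   → row D = row B − 1·row C = (8, −1, 2)   [check: −1·40 + 2·24 = 8]
  16 = 2·8 + 0   → remainder 0, stop. gcd = 8 (last nonzero row D).
So gcd(24, 40) = 8, with Bézout identity −1·40 + 2·24 = 8. Containment (⊇): the Bézout identity exhibits 8 as an element of (24, 40), giving (8) ⊆ (24, 40). Containment (⊆): since 8 | 24 and 8 | 40 (24 = 8·3, 40 = 8·5), every Z-linear combination of 24 and 40 is divisible by 8, so (24, 40) ⊆ (8). Therefore (24, 40) = (8), d = 8.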